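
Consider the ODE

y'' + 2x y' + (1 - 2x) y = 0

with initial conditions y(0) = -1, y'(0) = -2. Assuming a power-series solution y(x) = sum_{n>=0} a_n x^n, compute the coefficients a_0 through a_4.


Ansatz: y(x) = sum_{n>=0} a_n x^n, so y'(x) = sum_{n>=1} n a_n x^(n-1) and y''(x) = sum_{n>=2} n(n-1) a_n x^(n-2).
Substitute into P(x) y'' + Q(x) y' + R(x) y = 0 with P(x) = 1, Q(x) = 2x, R(x) = 1 - 2x, and match powers of x.
Initial conditions: a_0 = -1, a_1 = -2.
Setting the coefficient of each power of x to zero and solving order by order (substituting the coefficients already found):
  x^0: 2 a_2 + a_0 = 0  ->  2 a_2 = -a_0 = 1  ->  a_2 = 1/2
  x^1: 6 a_3 + 3 a_1 - 2 a_0 = 0  ->  6 a_3 = -3 a_1 + 2 a_0 = 4  ->  a_3 = 2/3
  x^2: 12 a_4 + 5 a_2 - 2 a_1 = 0  ->  12 a_4 = -5 a_2 + 2 a_1 = -13/2  ->  a_4 = -13/24
Truncated series: y(x) = -1 - 2 x + (1/2) x^2 + (2/3) x^3 - (13/24) x^4 + O(x^5).

a_0 = -1; a_1 = -2; a_2 = 1/2; a_3 = 2/3; a_4 = -13/24


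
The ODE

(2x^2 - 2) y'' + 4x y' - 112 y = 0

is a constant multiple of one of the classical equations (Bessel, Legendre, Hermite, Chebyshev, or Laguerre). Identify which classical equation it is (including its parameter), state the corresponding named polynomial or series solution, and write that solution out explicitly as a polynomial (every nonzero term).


All three coefficients share the factor -2; dividing through by -2 gives  (1 - x^2) y'' - 2x y' + 56 y = 0.
This matches the Legendre equation (1 - x^2) y'' - 2x y' + n(n+1) y = 0 (note the -2x y' term) with n(n+1) = 56, so n = 7; the polynomial solution is P_7(x).
With y = sum_k a_k x^k, matching x^k gives (k+2)(k+1) a_{k+2} = [k(k+1) - n(n+1)] a_k = (k - 7)(k + 8) a_k. The right side vanishes at k = 7, so the series with the parity of 7 terminates at degree 7.
Standard normalization (P_n(1) = 1): leading coefficient (2n)!/(2^n (n!)^2) = 87178291200/(128*25401600) = 429/16, so a_7 = 429/16. Work downward with a_k = (k+1)(k+2) a_{k+2} / ((k - 7)(k + 8)):
  a_5 = (6)(7)(429/16) / ((5 - 7)(5 + 8)) = (9009/8)/(-26) = -693/16
  a_3 = (4)(5)(-693/16) / ((3 - 7)(3 + 8)) = (-3465/4)/(-44) = 315/16
  a_1 = (2)(3)(315/16) / ((1 - 7)(1 + 8)) = (945/8)/(-54) = -35/16
Hence P_7(x) = 429 x^7/16 - 693 x^5/16 + 315 x^3/16 - 35 x/16.

P_7(x); series = 429 x^7/16 - 693 x^5/16 + 315 x^3/16 - 35 x/16


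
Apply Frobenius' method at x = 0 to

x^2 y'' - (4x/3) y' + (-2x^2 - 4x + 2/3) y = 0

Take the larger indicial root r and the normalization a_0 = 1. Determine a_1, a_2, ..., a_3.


Write in Frobenius form y'' + (p(x)/x) y' + (q(x)/x^2) y = 0:
  p(x) = -4/3,  q(x) = -2x^2 - 4x + 2/3.
Indicial equation: r(r-1) + (-4/3) r + (2/3) = 0 -> roots r_1 = 2, r_2 = 1/3.
Take r = r_1 = 2. Let y(x) = x^r sum_{n>=0} a_n x^n with a_0 = 1.
Substitute y = x^r sum a_n x^n and match x^{r+n}. The recurrence is
  D(n) a_n - 4 a_{n-1} - 2 a_{n-2} = 0,  where D(n) = (r+n)(r+n-1) + (-4/3)(r+n) + (2/3).
  a_n = [4 a_{n-1} + 2 a_{n-2}] / D(n).
Since the indicial polynomial factors as (r - r_1)(r - r_2), D(n) = (r_1 + n - r_1)(r_1 + n - r_2) = n(n + 5/3).
Evaluating step by step (a_0 = 1):
  n = 1: D(1) = 1(1 + 5/3) = 8/3; numerator = 4(1) = 4; a_1 = (4)/(8/3) = 3/2
  n = 2: D(2) = 2(2 + 5/3) = 22/3; numerator = 4(3/2) + 2(1) = 8; a_2 = (8)/(22/3) = 12/11
  n = 3: D(3) = 3(3 + 5/3) = 14; numerator = 4(12/11) + 2(3/2) = 81/11; a_3 = (81/11)/(14) = 81/154

r = 2; a_0 = 1; a_1 = 3/2; a_2 = 12/11; a_3 = 81/154


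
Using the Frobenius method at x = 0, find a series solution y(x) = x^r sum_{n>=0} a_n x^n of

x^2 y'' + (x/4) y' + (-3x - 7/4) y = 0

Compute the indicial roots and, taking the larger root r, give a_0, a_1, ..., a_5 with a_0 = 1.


Write in Frobenius form y'' + (p(x)/x) y' + (q(x)/x^2) y = 0:
  p(x) = 1/4,  q(x) = -3x - 7/4.
Indicial equation: r(r-1) + (1/4) r + (-7/4) = 0 -> roots r_1 = 7/4, r_2 = -1.
Take r = r_1 = 7/4. Let y(x) = x^r sum_{n>=0} a_n x^n with a_0 = 1.
Substitute y = x^r sum a_n x^n and match x^{r+n}. The recurrence is
  D(n) a_n - 3 a_{n-1} = 0,  where D(n) = (r+n)(r+n-1) + (1/4)(r+n) + (-7/4).
  a_n = 3 / D(n) * a_{n-1}.
Since the indicial polynomial factors as (r - r_1)(r - r_2), D(n) = (r_1 + n - r_1)(r_1 + n - r_2) = n(n + 11/4).
Evaluating step by step (a_0 = 1):
  n = 1: D(1) = 1(1 + 11/4) = 15/4; numerator = 3(1) = 3; a_1 = (3)/(15/4) = 4/5
  n = 2: D(2) = 2(2 + 11/4) = 19/2; numerator = 3(4/5) = 12/5; a_2 = (12/5)/(19/2) = 24/95
  n = 3: D(3) = 3(3 + 11/4) = 69/4; numerator = 3(24/95) = 72/95; a_3 = (72/95)/(69/4) = 96/2185
  n = 4: D(4) = 4(4 + 11/4) = 27; numerator = 3(96/2185) = 288/2185; a_4 = (288/2185)/(27) = 32/6555
  n = 5: D(5) = 5(5 + 11/4) = 155/4; numerator = 3(32/6555) = 32/2185; a_5 = (32/2185)/(155/4) = 128/338675

r = 7/4; a_0 = 1; a_1 = 4/5; a_2 = 24/95; a_3 = 96/2185; a_4 = 32/6555; a_5 = 128/338675


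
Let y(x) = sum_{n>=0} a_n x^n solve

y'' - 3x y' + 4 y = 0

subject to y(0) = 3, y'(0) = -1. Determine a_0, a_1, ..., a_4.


Ansatz: y(x) = sum_{n>=0} a_n x^n, so y'(x) = sum_{n>=1} n a_n x^(n-1) and y''(x) = sum_{n>=2} n(n-1) a_n x^(n-2).
Substitute into P(x) y'' + Q(x) y' + R(x) y = 0 with P(x) = 1, Q(x) = -3x, R(x) = 4, and match powers of x.
Initial conditions: a_0 = 3, a_1 = -1.
Setting the coefficient of each power of x to zero and solving order by order (substituting the coefficients already found):
  x^0: 2 a_2 + 4 a_0 = 0  ->  2 a_2 = -4 a_0 = -12  ->  a_2 = -6
  x^1: 6 a_3 + a_1 = 0  ->  6 a_3 = -a_1 = 1  ->  a_3 = 1/6
  x^2: 12 a_4 - 2 a_2 = 0  ->  12 a_4 = 2 a_2 = -12  ->  a_4 = -1
Truncated series: y(x) = 3 - x - 6 x^2 + (1/6) x^3 - x^4 + O(x^5).

a_0 = 3; a_1 = -1; a_2 = -6; a_3 = 1/6; a_4 = -1


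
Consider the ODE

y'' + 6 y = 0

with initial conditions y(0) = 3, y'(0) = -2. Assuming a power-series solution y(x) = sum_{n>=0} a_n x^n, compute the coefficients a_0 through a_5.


Ansatz: y(x) = sum_{n>=0} a_n x^n, so y'(x) = sum_{n>=1} n a_n x^(n-1) and y''(x) = sum_{n>=2} n(n-1) a_n x^(n-2).
Substitute into P(x) y'' + Q(x) y' + R(x) y = 0 with P(x) = 1, Q(x) = 0, R(x) = 6, and match powers of x.
Initial conditions: a_0 = 3, a_1 = -2.
Setting the coefficient of each power of x to zero and solving order by order (substituting the coefficients already found):
  x^0: 2 a_2 + 6 a_0 = 0  ->  2 a_2 = -6 a_0 = -18  ->  a_2 = -9
  x^1: 6 a_3 + 6 a_1 = 0  ->  6 a_3 = -6 a_1 = 12  ->  a_3 = 2
  x^2: 12 a_4 + 6 a_2 = 0  ->  12 a_4 = -6 a_2 = 54  ->  a_4 = 9/2
  x^3: 20 a_5 + 6 a_3 = 0  ->  20 a_5 = -6 a_3 = -12  ->  a_5 = -3/5
Truncated series: y(x) = 3 - 2 x - 9 x^2 + 2 x^3 + (9/2) x^4 - (3/5) x^5 + O(x^6).

a_0 = 3; a_1 = -2; a_2 = -9; a_3 = 2; a_4 = 9/2; a_5 = -3/5


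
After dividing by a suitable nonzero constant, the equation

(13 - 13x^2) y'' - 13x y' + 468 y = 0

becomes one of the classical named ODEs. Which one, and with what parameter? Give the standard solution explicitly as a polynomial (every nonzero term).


All three coefficients share the factor 13; dividing through by 13 gives  (1 - x^2) y'' - x y' + 36 y = 0.
This matches the Chebyshev equation (1 - x^2) y'' - x y' + n^2 y = 0 (note the -x y' term, not -2x y') with n^2 = 36, so n = 6; the polynomial solution is T_6(x).
With y = sum_k a_k x^k, matching x^k gives (k+2)(k+1) a_{k+2} = (k^2 - n^2) a_k = (k - 6)(k + 6) a_k. The right side vanishes at k = 6, so the series with the parity of 6 terminates at degree 6.
Standard normalization: leading coefficient of T_n is 2^(n-1), so a_6 = 2^5 = 32. Work downward with a_k = (k+1)(k+2) a_{k+2} / ((k - 6)(k + 6)):
  a_4 = (5)(6)(32) / ((4 - 6)(4 + 6)) = 960/(-20) = -48
  a_2 = (3)(4)(-48) / ((2 - 6)(2 + 6)) = -576/(-32) = 18
  a_0 = (1)(2)(18) / ((0 - 6)(0 + 6)) = 36/(-36) = -1
Hence T_6(x) = 32 x^6 - 48 x^4 + 18 x^2 - 1.

T_6(x); series = 32 x^6 - 48 x^4 + 18 x^2 - 1


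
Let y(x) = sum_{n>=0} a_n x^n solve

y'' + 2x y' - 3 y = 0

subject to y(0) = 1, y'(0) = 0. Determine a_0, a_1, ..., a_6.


Ansatz: y(x) = sum_{n>=0} a_n x^n, so y'(x) = sum_{n>=1} n a_n x^(n-1) and y''(x) = sum_{n>=2} n(n-1) a_n x^(n-2).
Substitute into P(x) y'' + Q(x) y' + R(x) y = 0 with P(x) = 1, Q(x) = 2x, R(x) = -3, and match powers of x.
Initial conditions: a_0 = 1, a_1 = 0.
Setting the coefficient of each power of x to zero and solving order by order (substituting the coefficients already found):
  x^0: 2 a_2 - 3 a_0 = 0  ->  2 a_2 = 3 a_0 = 3  ->  a_2 = 3/2
  x^1: 6 a_3 - a_1 = 0  ->  6 a_3 = a_1 = 0  ->  a_3 = 0
  x^2: 12 a_4 + a_2 = 0  ->  12 a_4 = -a_2 = -3/2  ->  a_4 = -1/8
  x^3: 20 a_5 + 3 a_3 = 0  ->  20 a_5 = -3 a_3 = 0  ->  a_5 = 0
  x^4: 30 a_6 + 5 a_4 = 0  ->  30 a_6 = -5 a_4 = 5/8  ->  a_6 = 1/48
Truncated series: y(x) = 1 + (3/2) x^2 - (1/8) x^4 + (1/48) x^6 + O(x^7).

a_0 = 1; a_1 = 0; a_2 = 3/2; a_3 = 0; a_4 = -1/8; a_5 = 0; a_6 = 1/48


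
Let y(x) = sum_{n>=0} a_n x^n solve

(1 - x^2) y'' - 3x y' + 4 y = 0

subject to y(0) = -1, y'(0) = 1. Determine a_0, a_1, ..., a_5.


Ansatz: y(x) = sum_{n>=0} a_n x^n, so y'(x) = sum_{n>=1} n a_n x^(n-1) and y''(x) = sum_{n>=2} n(n-1) a_n x^(n-2).
Substitute into P(x) y'' + Q(x) y' + R(x) y = 0 with P(x) = 1 - x^2, Q(x) = -3x, R(x) = 4, and match powers of x.
Initial conditions: a_0 = -1, a_1 = 1.
Setting the coefficient of each power of x to zero and solving order by order (substituting the coefficients already found):
  x^0: 2 a_2 + 4 a_0 = 0  ->  2 a_2 = -4 a_0 = 4  ->  a_2 = 2
  x^1: 6 a_3 + a_1 = 0  ->  6 a_3 = -a_1 = -1  ->  a_3 = -1/6
  x^2: 12 a_4 - 4 a_2 = 0  ->  12 a_4 = 4 a_2 = 8  ->  a_4 = 2/3
  x^3: 20 a_5 - 11 a_3 = 0  ->  20 a_5 = 11 a_3 = -11/6  ->  a_5 = -11/120
Truncated series: y(x) = -1 + x + 2 x^2 - (1/6) x^3 + (2/3) x^4 - (11/120) x^5 + O(x^6).

a_0 = -1; a_1 = 1; a_2 = 2; a_3 = -1/6; a_4 = 2/3; a_5 = -11/120


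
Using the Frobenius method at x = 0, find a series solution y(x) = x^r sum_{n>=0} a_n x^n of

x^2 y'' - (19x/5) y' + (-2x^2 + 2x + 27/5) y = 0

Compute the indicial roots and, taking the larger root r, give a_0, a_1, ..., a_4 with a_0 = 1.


Write in Frobenius form y'' + (p(x)/x) y' + (q(x)/x^2) y = 0:
  p(x) = -19/5,  q(x) = -2x^2 + 2x + 27/5.
Indicial equation: r(r-1) + (-19/5) r + (27/5) = 0 -> roots r_1 = 3, r_2 = 9/5.
Take r = r_1 = 3. Let y(x) = x^r sum_{n>=0} a_n x^n with a_0 = 1.
Substitute y = x^r sum a_n x^n and match x^{r+n}. The recurrence is
  D(n) a_n + 2 a_{n-1} - 2 a_{n-2} = 0,  where D(n) = (r+n)(r+n-1) + (-19/5)(r+n) + (27/5).
  a_n = [-2 a_{n-1} + 2 a_{n-2}] / D(n).
Since the indicial polynomial factors as (r - r_1)(r - r_2), D(n) = (r_1 + n - r_1)(r_1 + n - r_2) = n(n + 6/5).
Evaluating step by step (a_0 = 1):
  n = 1: D(1) = 1(1 + 6/5) = 11/5; numerator = -2(1) = -2; a_1 = (-2)/(11/5) = -10/11
  n = 2: D(2) = 2(2 + 6/5) = 32/5; numerator = -2(-10/11) + 2(1) = 42/11; a_2 = (42/11)/(32/5) = 105/176
  n = 3: D(3) = 3(3 + 6/5) = 63/5; numerator = -2(105/176) + 2(-10/11) = -265/88; a_3 = (-265/88)/(63/5) = -1325/5544
  n = 4: D(4) = 4(4 + 6/5) = 104/5; numerator = -2(-1325/5544) + 2(105/176) = 9265/5544; a_4 = (9265/5544)/(104/5) = 46325/576576

r = 3; a_0 = 1; a_1 = -10/11; a_2 = 105/176; a_3 = -1325/5544; a_4 = 46325/576576


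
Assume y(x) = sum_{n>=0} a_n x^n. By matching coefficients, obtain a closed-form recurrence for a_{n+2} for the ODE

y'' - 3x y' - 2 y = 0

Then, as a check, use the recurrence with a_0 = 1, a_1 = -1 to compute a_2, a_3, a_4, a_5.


Substitute y = sum_n a_n x^n.
y''(x) has coefficient (n+2)(n+1) a_{n+2} at x^n;
-3 x y'(x) has coefficient -3 n a_n at x^n (shift);
-2 y(x) has coefficient -2 a_n at x^n.
Matching x^n: (n+2)(n+1) a_{n+2} + (-3n - 2) a_n = 0.
Thus a_{n+2} = (3n + 2) / ((n+1)(n+2)) * a_n.

Check with a_0 = 1, a_1 = -1 (apply the recurrence for n = 0, 1, 2, 3): a_0 = 1, a_1 = -1, a_2 = 1, a_3 = -5/6, a_4 = 2/3, a_5 = -11/24.

a_(n+2) = (3n + 2) / ((n+1)(n+2)) * a_n; check: a_0 = 1, a_1 = -1, a_2 = 1, a_3 = -5/6, a_4 = 2/3, a_5 = -11/24


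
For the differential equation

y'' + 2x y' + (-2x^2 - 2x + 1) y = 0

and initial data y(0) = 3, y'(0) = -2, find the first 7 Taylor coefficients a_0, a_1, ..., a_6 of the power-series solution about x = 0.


Ansatz: y(x) = sum_{n>=0} a_n x^n, so y'(x) = sum_{n>=1} n a_n x^(n-1) and y''(x) = sum_{n>=2} n(n-1) a_n x^(n-2).
Substitute into P(x) y'' + Q(x) y' + R(x) y = 0 with P(x) = 1, Q(x) = 2x, R(x) = -2x^2 - 2x + 1, and match powers of x.
Initial conditions: a_0 = 3, a_1 = -2.
Setting the coefficient of each power of x to zero and solving order by order (substituting the coefficients already found):
  x^0: 2 a_2 + a_0 = 0  ->  2 a_2 = -a_0 = -3  ->  a_2 = -3/2
  x^1: 6 a_3 + 3 a_1 - 2 a_0 = 0  ->  6 a_3 = -3 a_1 + 2 a_0 = 12  ->  a_3 = 2
  x^2: 12 a_4 + 5 a_2 - 2 a_1 - 2 a_0 = 0  ->  12 a_4 = -5 a_2 + 2 a_1 + 2 a_0 = 19/2  ->  a_4 = 19/24
  x^3: 20 a_5 + 7 a_3 - 2 a_2 - 2 a_1 = 0  ->  20 a_5 = -7 a_3 + 2 a_2 + 2 a_1 = -21  ->  a_5 = -21/20
  x^4: 30 a_6 + 9 a_4 - 2 a_3 - 2 a_2 = 0  ->  30 a_6 = -9 a_4 + 2 a_3 + 2 a_2 = -49/8  ->  a_6 = -49/240
Truncated series: y(x) = 3 - 2 x - (3/2) x^2 + 2 x^3 + (19/24) x^4 - (21/20) x^5 - (49/240) x^6 + O(x^7).

a_0 = 3; a_1 = -2; a_2 = -3/2; a_3 = 2; a_4 = 19/24; a_5 = -21/20; a_6 = -49/240


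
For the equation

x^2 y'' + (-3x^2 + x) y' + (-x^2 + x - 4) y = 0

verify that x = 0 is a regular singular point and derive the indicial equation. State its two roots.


Divide by x^2 to reach normal form y'' + P_1(x) y' + P_2(x) y = 0 with P_1(x) = -3 + 1/x and P_2(x) = -1 + 1/x - 4/x^2.
x = 0 is a singular point because the y'-coefficient -3 + 1/x has a pole at x = 0 and the y-coefficient -1 + 1/x - 4/x^2 has a pole at x = 0.
It is a regular singular point because x P_1(x) = p(x) = 1 - 3x and x^2 P_2(x) = q(x) = -x^2 + x - 4 are polynomials, hence analytic at x = 0.
p(0) = 1,  q(0) = -4.
Indicial equation: r(r-1) + p(0) r + q(0) = 0, i.e. r^2 + (p(0) - 1) r + q(0) = 0, i.e. r^2 - 4 = 0.
Discriminant: (0)^2 - 4(-4) = 16, so r = (0 ± 4)/2.
Solving: r_1 = 2, r_2 = -2.

indicial: r^2 - 4 = 0; roots r_1 = 2, r_2 = -2


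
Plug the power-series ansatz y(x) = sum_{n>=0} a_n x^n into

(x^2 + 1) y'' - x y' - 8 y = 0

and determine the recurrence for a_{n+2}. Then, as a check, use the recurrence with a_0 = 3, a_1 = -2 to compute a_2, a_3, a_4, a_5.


Substitute y = sum_n a_n x^n.
(1 + 1 x^2) y'' contributes (n+2)(n+1) a_{n+2} + n(n-1) a_n at x^n.
-x y'(x) contributes -n a_n at x^n.
-8 y(x) contributes -8 a_n at x^n.
Matching x^n: (n+2)(n+1) a_{n+2} + (n(n-1) - n - 8) a_n = 0.
Thus a_{n+2} = (-n(n-1) + n + 8) / ((n+1)(n+2)) * a_n.

Check with a_0 = 3, a_1 = -2 (apply the recurrence for n = 0, 1, 2, 3): a_0 = 3, a_1 = -2, a_2 = 12, a_3 = -3, a_4 = 8, a_5 = -3/4.

a_(n+2) = (-n(n-1) + n + 8) / ((n+1)(n+2)) * a_n; check: a_0 = 3, a_1 = -2, a_2 = 12, a_3 = -3, a_4 = 8, a_5 = -3/4


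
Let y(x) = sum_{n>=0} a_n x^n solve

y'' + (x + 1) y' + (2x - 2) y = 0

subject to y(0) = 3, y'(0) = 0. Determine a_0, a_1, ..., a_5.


Ansatz: y(x) = sum_{n>=0} a_n x^n, so y'(x) = sum_{n>=1} n a_n x^(n-1) and y''(x) = sum_{n>=2} n(n-1) a_n x^(n-2).
Substitute into P(x) y'' + Q(x) y' + R(x) y = 0 with P(x) = 1, Q(x) = x + 1, R(x) = 2x - 2, and match powers of x.
Initial conditions: a_0 = 3, a_1 = 0.
Setting the coefficient of each power of x to zero and solving order by order (substituting the coefficients already found):
  x^0: 2 a_2 + a_1 - 2 a_0 = 0  ->  2 a_2 = -a_1 + 2 a_0 = 6  ->  a_2 = 3
  x^1: 6 a_3 + 2 a_2 - a_1 + 2 a_0 = 0  ->  6 a_3 = -2 a_2 + a_1 - 2 a_0 = -12  ->  a_3 = -2
  x^2: 12 a_4 + 3 a_3 + 2 a_1 = 0  ->  12 a_4 = -3 a_3 - 2 a_1 = 6  ->  a_4 = 1/2
  x^3: 20 a_5 + 4 a_4 + a_3 + 2 a_2 = 0  ->  20 a_5 = -4 a_4 - a_3 - 2 a_2 = -6  ->  a_5 = -3/10
Truncated series: y(x) = 3 + 3 x^2 - 2 x^3 + (1/2) x^4 - (3/10) x^5 + O(x^6).

a_0 = 3; a_1 = 0; a_2 = 3; a_3 = -2; a_4 = 1/2; a_5 = -3/10


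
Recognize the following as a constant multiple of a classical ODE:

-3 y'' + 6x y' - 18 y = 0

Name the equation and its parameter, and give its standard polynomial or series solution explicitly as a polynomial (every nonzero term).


All three coefficients share the factor -3; dividing through by -3 gives  y'' - 2x y' + 6 y = 0.
This matches the Hermite equation y'' - 2x y' + 2n y = 0 with 2n = 6, so n = 3; the polynomial solution is H_3(x).
With y = sum_k a_k x^k, matching x^k gives (k+2)(k+1) a_{k+2} = 2(k - n) a_k = 2(k - 3) a_k. The right side vanishes at k = 3, so the series with the parity of 3 terminates at degree 3.
Standard normalization: leading coefficient of H_n is 2^n, so a_3 = 2^3 = 8. Work downward with a_k = (k+1)(k+2) a_{k+2} / (2(k - n)):
  a_1 = (2)(3)(8) / (2(1 - 3)) = 48/(-4) = -12
Hence H_3(x) = 8 x^3 - 12 x.

H_3(x); series = 8 x^3 - 12 x


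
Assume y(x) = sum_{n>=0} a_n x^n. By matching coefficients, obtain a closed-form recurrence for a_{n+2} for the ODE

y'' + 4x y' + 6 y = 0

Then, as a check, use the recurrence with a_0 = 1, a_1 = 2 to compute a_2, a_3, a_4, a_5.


Substitute y = sum_n a_n x^n.
y''(x) has coefficient (n+2)(n+1) a_{n+2} at x^n;
4 x y'(x) has coefficient 4 n a_n at x^n (shift);
6 y(x) has coefficient 6 a_n at x^n.
Matching x^n: (n+2)(n+1) a_{n+2} + (4n + 6) a_n = 0.
Thus a_{n+2} = (-4n - 6) / ((n+1)(n+2)) * a_n.

Check with a_0 = 1, a_1 = 2 (apply the recurrence for n = 0, 1, 2, 3): a_0 = 1, a_1 = 2, a_2 = -3, a_3 = -10/3, a_4 = 7/2, a_5 = 3.

a_(n+2) = (-4n - 6) / ((n+1)(n+2)) * a_n; check: a_0 = 1, a_1 = 2, a_2 = -3, a_3 = -10/3, a_4 = 7/2, a_5 = 3


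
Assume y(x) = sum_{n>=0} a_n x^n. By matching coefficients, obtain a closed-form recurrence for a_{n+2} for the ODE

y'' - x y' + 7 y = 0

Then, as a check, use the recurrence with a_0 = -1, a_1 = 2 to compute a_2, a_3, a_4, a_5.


Substitute y = sum_n a_n x^n.
y''(x) has coefficient (n+2)(n+1) a_{n+2} at x^n;
-x y'(x) has coefficient -n a_n at x^n (shift);
7 y(x) has coefficient 7 a_n at x^n.
Matching x^n: (n+2)(n+1) a_{n+2} + (-n + 7) a_n = 0.
Thus a_{n+2} = (n - 7) / ((n+1)(n+2)) * a_n.

Check with a_0 = -1, a_1 = 2 (apply the recurrence for n = 0, 1, 2, 3): a_0 = -1, a_1 = 2, a_2 = 7/2, a_3 = -2, a_4 = -35/24, a_5 = 2/5.

a_(n+2) = (n - 7) / ((n+1)(n+2)) * a_n; check: a_0 = -1, a_1 = 2, a_2 = 7/2, a_3 = -2, a_4 = -35/24, a_5 = 2/5


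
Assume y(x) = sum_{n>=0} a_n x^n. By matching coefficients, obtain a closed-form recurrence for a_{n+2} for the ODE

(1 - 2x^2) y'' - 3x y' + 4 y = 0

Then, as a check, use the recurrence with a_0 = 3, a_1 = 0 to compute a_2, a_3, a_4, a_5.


Substitute y = sum_n a_n x^n.
(1 - 2 x^2) y'' contributes (n+2)(n+1) a_{n+2} - 2 n(n-1) a_n at x^n.
-3 x y'(x) contributes -3 n a_n at x^n.
4 y(x) contributes 4 a_n at x^n.
Matching x^n: (n+2)(n+1) a_{n+2} + (-2 n(n-1) - 3 n + 4) a_n = 0.
Thus a_{n+2} = (2 n(n-1) + 3 n - 4) / ((n+1)(n+2)) * a_n.

Check with a_0 = 3, a_1 = 0 (apply the recurrence for n = 0, 1, 2, 3): a_0 = 3, a_1 = 0, a_2 = -6, a_3 = 0, a_4 = -3, a_5 = 0.

a_(n+2) = (2 n(n-1) + 3 n - 4) / ((n+1)(n+2)) * a_n; check: a_0 = 3, a_1 = 0, a_2 = -6, a_3 = 0, a_4 = -3, a_5 = 0


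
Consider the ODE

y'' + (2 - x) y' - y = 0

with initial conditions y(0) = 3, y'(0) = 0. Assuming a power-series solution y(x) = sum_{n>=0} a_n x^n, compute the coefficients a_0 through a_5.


Ansatz: y(x) = sum_{n>=0} a_n x^n, so y'(x) = sum_{n>=1} n a_n x^(n-1) and y''(x) = sum_{n>=2} n(n-1) a_n x^(n-2).
Substitute into P(x) y'' + Q(x) y' + R(x) y = 0 with P(x) = 1, Q(x) = 2 - x, R(x) = -1, and match powers of x.
Initial conditions: a_0 = 3, a_1 = 0.
Setting the coefficient of each power of x to zero and solving order by order (substituting the coefficients already found):
  x^0: 2 a_2 + 2 a_1 - a_0 = 0  ->  2 a_2 = -2 a_1 + a_0 = 3  ->  a_2 = 3/2
  x^1: 6 a_3 + 4 a_2 - 2 a_1 = 0  ->  6 a_3 = -4 a_2 + 2 a_1 = -6  ->  a_3 = -1
  x^2: 12 a_4 + 6 a_3 - 3 a_2 = 0  ->  12 a_4 = -6 a_3 + 3 a_2 = 21/2  ->  a_4 = 7/8
  x^3: 20 a_5 + 8 a_4 - 4 a_3 = 0  ->  20 a_5 = -8 a_4 + 4 a_3 = -11  ->  a_5 = -11/20
Truncated series: y(x) = 3 + (3/2) x^2 - x^3 + (7/8) x^4 - (11/20) x^5 + O(x^6).

a_0 = 3; a_1 = 0; a_2 = 3/2; a_3 = -1; a_4 = 7/8; a_5 = -11/20


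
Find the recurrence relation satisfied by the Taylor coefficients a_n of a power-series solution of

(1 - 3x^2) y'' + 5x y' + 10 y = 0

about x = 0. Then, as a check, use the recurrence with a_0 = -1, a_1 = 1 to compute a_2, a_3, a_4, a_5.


Substitute y = sum_n a_n x^n.
(1 - 3 x^2) y'' contributes (n+2)(n+1) a_{n+2} - 3 n(n-1) a_n at x^n.
5 x y'(x) contributes 5 n a_n at x^n.
10 y(x) contributes 10 a_n at x^n.
Matching x^n: (n+2)(n+1) a_{n+2} + (-3 n(n-1) + 5 n + 10) a_n = 0.
Thus a_{n+2} = (3 n(n-1) - 5 n - 10) / ((n+1)(n+2)) * a_n.

Check with a_0 = -1, a_1 = 1 (apply the recurrence for n = 0, 1, 2, 3): a_0 = -1, a_1 = 1, a_2 = 5, a_3 = -5/2, a_4 = -35/6, a_5 = 7/8.

a_(n+2) = (3 n(n-1) - 5 n - 10) / ((n+1)(n+2)) * a_n; check: a_0 = -1, a_1 = 1, a_2 = 5, a_3 = -5/2, a_4 = -35/6, a_5 = 7/8


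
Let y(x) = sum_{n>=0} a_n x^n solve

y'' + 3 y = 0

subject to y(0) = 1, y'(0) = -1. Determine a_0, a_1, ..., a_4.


Ansatz: y(x) = sum_{n>=0} a_n x^n, so y'(x) = sum_{n>=1} n a_n x^(n-1) and y''(x) = sum_{n>=2} n(n-1) a_n x^(n-2).
Substitute into P(x) y'' + Q(x) y' + R(x) y = 0 with P(x) = 1, Q(x) = 0, R(x) = 3, and match powers of x.
Initial conditions: a_0 = 1, a_1 = -1.
Setting the coefficient of each power of x to zero and solving order by order (substituting the coefficients already found):
  x^0: 2 a_2 + 3 a_0 = 0  ->  2 a_2 = -3 a_0 = -3  ->  a_2 = -3/2
  x^1: 6 a_3 + 3 a_1 = 0  ->  6 a_3 = -3 a_1 = 3  ->  a_3 = 1/2
  x^2: 12 a_4 + 3 a_2 = 0  ->  12 a_4 = -3 a_2 = 9/2  ->  a_4 = 3/8
Truncated series: y(x) = 1 - x - (3/2) x^2 + (1/2) x^3 + (3/8) x^4 + O(x^5).

a_0 = 1; a_1 = -1; a_2 = -3/2; a_3 = 1/2; a_4 = 3/8


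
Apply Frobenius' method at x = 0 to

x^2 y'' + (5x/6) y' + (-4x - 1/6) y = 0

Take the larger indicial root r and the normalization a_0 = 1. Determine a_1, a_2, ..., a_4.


Write in Frobenius form y'' + (p(x)/x) y' + (q(x)/x^2) y = 0:
  p(x) = 5/6,  q(x) = -4x - 1/6.
Indicial equation: r(r-1) + (5/6) r + (-1/6) = 0 -> roots r_1 = 1/2, r_2 = -1/3.
Take r = r_1 = 1/2. Let y(x) = x^r sum_{n>=0} a_n x^n with a_0 = 1.
Substitute y = x^r sum a_n x^n and match x^{r+n}. The recurrence is
  D(n) a_n - 4 a_{n-1} = 0,  where D(n) = (r+n)(r+n-1) + (5/6)(r+n) + (-1/6).
  a_n = 4 / D(n) * a_{n-1}.
Since the indicial polynomial factors as (r - r_1)(r - r_2), D(n) = (r_1 + n - r_1)(r_1 + n - r_2) = n(n + 5/6).
Evaluating step by step (a_0 = 1):
  n = 1: D(1) = 1(1 + 5/6) = 11/6; numerator = 4(1) = 4; a_1 = (4)/(11/6) = 24/11
  n = 2: D(2) = 2(2 + 5/6) = 17/3; numerator = 4(24/11) = 96/11; a_2 = (96/11)/(17/3) = 288/187
  n = 3: D(3) = 3(3 + 5/6) = 23/2; numerator = 4(288/187) = 1152/187; a_3 = (1152/187)/(23/2) = 2304/4301
  n = 4: D(4) = 4(4 + 5/6) = 58/3; numerator = 4(2304/4301) = 9216/4301; a_4 = (9216/4301)/(58/3) = 13824/124729

r = 1/2; a_0 = 1; a_1 = 24/11; a_2 = 288/187; a_3 = 2304/4301; a_4 = 13824/124729


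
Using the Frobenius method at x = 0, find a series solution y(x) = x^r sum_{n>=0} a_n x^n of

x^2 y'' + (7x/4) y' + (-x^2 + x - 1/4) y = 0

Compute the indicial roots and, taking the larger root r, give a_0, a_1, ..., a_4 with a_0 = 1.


Write in Frobenius form y'' + (p(x)/x) y' + (q(x)/x^2) y = 0:
  p(x) = 7/4,  q(x) = -x^2 + x - 1/4.
Indicial equation: r(r-1) + (7/4) r + (-1/4) = 0 -> roots r_1 = 1/4, r_2 = -1.
Take r = r_1 = 1/4. Let y(x) = x^r sum_{n>=0} a_n x^n with a_0 = 1.
Substitute y = x^r sum a_n x^n and match x^{r+n}. The recurrence is
  D(n) a_n + 1 a_{n-1} - 1 a_{n-2} = 0,  where D(n) = (r+n)(r+n-1) + (7/4)(r+n) + (-1/4).
  a_n = [-1 a_{n-1} + 1 a_{n-2}] / D(n).
Since the indicial polynomial factors as (r - r_1)(r - r_2), D(n) = (r_1 + n - r_1)(r_1 + n - r_2) = n(n + 5/4).
Evaluating step by step (a_0 = 1):
  n = 1: D(1) = 1(1 + 5/4) = 9/4; numerator = -1(1) = -1; a_1 = (-1)/(9/4) = -4/9
  n = 2: D(2) = 2(2 + 5/4) = 13/2; numerator = -1(-4/9) + 1(1) = 13/9; a_2 = (13/9)/(13/2) = 2/9
  n = 3: D(3) = 3(3 + 5/4) = 51/4; numerator = -1(2/9) + 1(-4/9) = -2/3; a_3 = (-2/3)/(51/4) = -8/153
  n = 4: D(4) = 4(4 + 5/4) = 21; numerator = -1(-8/153) + 1(2/9) = 14/51; a_4 = (14/51)/(21) = 2/153

r = 1/4; a_0 = 1; a_1 = -4/9; a_2 = 2/9; a_3 = -8/153; a_4 = 2/153


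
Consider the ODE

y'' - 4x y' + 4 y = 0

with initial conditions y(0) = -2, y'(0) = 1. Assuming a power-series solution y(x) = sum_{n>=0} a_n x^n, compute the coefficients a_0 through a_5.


Ansatz: y(x) = sum_{n>=0} a_n x^n, so y'(x) = sum_{n>=1} n a_n x^(n-1) and y''(x) = sum_{n>=2} n(n-1) a_n x^(n-2).
Substitute into P(x) y'' + Q(x) y' + R(x) y = 0 with P(x) = 1, Q(x) = -4x, R(x) = 4, and match powers of x.
Initial conditions: a_0 = -2, a_1 = 1.
Setting the coefficient of each power of x to zero and solving order by order (substituting the coefficients already found):
  x^0: 2 a_2 + 4 a_0 = 0  ->  2 a_2 = -4 a_0 = 8  ->  a_2 = 4
  x^1: 6 a_3 = 0  ->  a_3 = 0
  x^2: 12 a_4 - 4 a_2 = 0  ->  12 a_4 = 4 a_2 = 16  ->  a_4 = 4/3
  x^3: 20 a_5 - 8 a_3 = 0  ->  20 a_5 = 8 a_3 = 0  ->  a_5 = 0
Truncated series: y(x) = -2 + x + 4 x^2 + (4/3) x^4 + O(x^6).

a_0 = -2; a_1 = 1; a_2 = 4; a_3 = 0; a_4 = 4/3; a_5 = 0


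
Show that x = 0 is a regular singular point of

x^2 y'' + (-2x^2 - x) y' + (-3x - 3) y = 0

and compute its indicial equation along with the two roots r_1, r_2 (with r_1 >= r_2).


Divide by x^2 to reach normal form y'' + P_1(x) y' + P_2(x) y = 0 with P_1(x) = -2 - 1/x and P_2(x) = -3/x - 3/x^2.
x = 0 is a singular point because the y'-coefficient -2 - 1/x has a pole at x = 0 and the y-coefficient -3/x - 3/x^2 has a pole at x = 0.
It is a regular singular point because x P_1(x) = p(x) = -2x - 1 and x^2 P_2(x) = q(x) = -3x - 3 are polynomials, hence analytic at x = 0.
p(0) = -1,  q(0) = -3.
Indicial equation: r(r-1) + p(0) r + q(0) = 0, i.e. r^2 + (p(0) - 1) r + q(0) = 0, i.e. r^2 - 2 r - 3 = 0.
Discriminant: (-2)^2 - 4(-3) = 16, so r = (2 ± 4)/2.
Solving: r_1 = 3, r_2 = -1.

indicial: r^2 - 2 r - 3 = 0; roots r_1 = 3, r_2 = -1


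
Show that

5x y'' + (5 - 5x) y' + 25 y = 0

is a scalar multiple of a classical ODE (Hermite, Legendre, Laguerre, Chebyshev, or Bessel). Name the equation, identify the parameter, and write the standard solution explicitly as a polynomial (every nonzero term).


All three coefficients share the factor 5; dividing through by 5 gives  x y'' + (1 - x) y' + 5 y = 0.
This matches the Laguerre equation x y'' + (1 - x) y' + n y = 0 with n = 5; the polynomial solution is L_5(x).
With y = sum_k a_k x^k, matching x^k gives (k+1)k a_{k+1} + (k+1) a_{k+1} - k a_k + n a_k = 0, i.e. (k+1)^2 a_{k+1} = (k - n) a_k = (k - 5) a_k. The right side vanishes at k = 5, so the series terminates at degree 5.
Standard normalization L_n(0) = 1 gives a_0 = 1. Work upward with a_{k+1} = (k - 5) a_k / (k+1)^2:
  a_1 = (0 - 5)(1) / 1^2 = -5/1 = -5
  a_2 = (1 - 5)(-5) / 2^2 = 20/4 = 5
  a_3 = (2 - 5)(5) / 3^2 = -15/9 = -5/3
  a_4 = (3 - 5)(-5/3) / 4^2 = (10/3)/16 = 5/24
  a_5 = (4 - 5)(5/24) / 5^2 = (-5/24)/25 = -1/120
Hence L_5(x) = -x^5/120 + 5 x^4/24 - 5 x^3/3 + 5 x^2 - 5 x + 1.

L_5(x); series = -x^5/120 + 5 x^4/24 - 5 x^3/3 + 5 x^2 - 5 x + 1


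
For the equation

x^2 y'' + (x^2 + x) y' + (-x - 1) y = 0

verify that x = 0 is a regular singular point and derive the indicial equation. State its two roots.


Divide by x^2 to reach normal form y'' + P_1(x) y' + P_2(x) y = 0 with P_1(x) = 1 + 1/x and P_2(x) = -1/x - 1/x^2.
x = 0 is a singular point because the y'-coefficient 1 + 1/x has a pole at x = 0 and the y-coefficient -1/x - 1/x^2 has a pole at x = 0.
It is a regular singular point because x P_1(x) = p(x) = x + 1 and x^2 P_2(x) = q(x) = -x - 1 are polynomials, hence analytic at x = 0.
p(0) = 1,  q(0) = -1.
Indicial equation: r(r-1) + p(0) r + q(0) = 0, i.e. r^2 + (p(0) - 1) r + q(0) = 0, i.e. r^2 - 1 = 0.
Discriminant: (0)^2 - 4(-1) = 4, so r = (0 ± 2)/2.
Solving: r_1 = 1, r_2 = -1.

indicial: r^2 - 1 = 0; roots r_1 = 1, r_2 = -1


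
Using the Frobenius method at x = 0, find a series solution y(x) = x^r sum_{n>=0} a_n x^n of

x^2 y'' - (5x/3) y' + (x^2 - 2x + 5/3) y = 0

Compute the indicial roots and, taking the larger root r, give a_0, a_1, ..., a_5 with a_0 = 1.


Write in Frobenius form y'' + (p(x)/x) y' + (q(x)/x^2) y = 0:
  p(x) = -5/3,  q(x) = x^2 - 2x + 5/3.
Indicial equation: r(r-1) + (-5/3) r + (5/3) = 0 -> roots r_1 = 5/3, r_2 = 1.
Take r = r_1 = 5/3. Let y(x) = x^r sum_{n>=0} a_n x^n with a_0 = 1.
Substitute y = x^r sum a_n x^n and match x^{r+n}. The recurrence is
  D(n) a_n - 2 a_{n-1} + 1 a_{n-2} = 0,  where D(n) = (r+n)(r+n-1) + (-5/3)(r+n) + (5/3).
  a_n = [2 a_{n-1} - 1 a_{n-2}] / D(n).
Since the indicial polynomial factors as (r - r_1)(r - r_2), D(n) = (r_1 + n - r_1)(r_1 + n - r_2) = n(n + 2/3).
Evaluating step by step (a_0 = 1):
  n = 1: D(1) = 1(1 + 2/3) = 5/3; numerator = 2(1) = 2; a_1 = (2)/(5/3) = 6/5
  n = 2: D(2) = 2(2 + 2/3) = 16/3; numerator = 2(6/5) - 1(1) = 7/5; a_2 = (7/5)/(16/3) = 21/80
  n = 3: D(3) = 3(3 + 2/3) = 11; numerator = 2(21/80) - 1(6/5) = -27/40; a_3 = (-27/40)/(11) = -27/440
  n = 4: D(4) = 4(4 + 2/3) = 56/3; numerator = 2(-27/440) - 1(21/80) = -339/880; a_4 = (-339/880)/(56/3) = -1017/49280
  n = 5: D(5) = 5(5 + 2/3) = 85/3; numerator = 2(-1017/49280) - 1(-27/440) = 9/448; a_5 = (9/448)/(85/3) = 27/38080

r = 5/3; a_0 = 1; a_1 = 6/5; a_2 = 21/80; a_3 = -27/440; a_4 = -1017/49280; a_5 = 27/38080


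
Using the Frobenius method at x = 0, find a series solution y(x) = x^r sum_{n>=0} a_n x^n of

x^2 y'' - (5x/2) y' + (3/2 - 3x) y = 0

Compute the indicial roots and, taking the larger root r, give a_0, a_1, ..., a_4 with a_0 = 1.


Write in Frobenius form y'' + (p(x)/x) y' + (q(x)/x^2) y = 0:
  p(x) = -5/2,  q(x) = 3/2 - 3x.
Indicial equation: r(r-1) + (-5/2) r + (3/2) = 0 -> roots r_1 = 3, r_2 = 1/2.
Take r = r_1 = 3. Let y(x) = x^r sum_{n>=0} a_n x^n with a_0 = 1.
Substitute y = x^r sum a_n x^n and match x^{r+n}. The recurrence is
  D(n) a_n - 3 a_{n-1} = 0,  where D(n) = (r+n)(r+n-1) + (-5/2)(r+n) + (3/2).
  a_n = 3 / D(n) * a_{n-1}.
Since the indicial polynomial factors as (r - r_1)(r - r_2), D(n) = (r_1 + n - r_1)(r_1 + n - r_2) = n(n + 5/2).
Evaluating step by step (a_0 = 1):
  n = 1: D(1) = 1(1 + 5/2) = 7/2; numerator = 3(1) = 3; a_1 = (3)/(7/2) = 6/7
  n = 2: D(2) = 2(2 + 5/2) = 9; numerator = 3(6/7) = 18/7; a_2 = (18/7)/(9) = 2/7
  n = 3: D(3) = 3(3 + 5/2) = 33/2; numerator = 3(2/7) = 6/7; a_3 = (6/7)/(33/2) = 4/77
  n = 4: D(4) = 4(4 + 5/2) = 26; numerator = 3(4/77) = 12/77; a_4 = (12/77)/(26) = 6/1001

r = 3; a_0 = 1; a_1 = 6/7; a_2 = 2/7; a_3 = 4/77; a_4 = 6/1001


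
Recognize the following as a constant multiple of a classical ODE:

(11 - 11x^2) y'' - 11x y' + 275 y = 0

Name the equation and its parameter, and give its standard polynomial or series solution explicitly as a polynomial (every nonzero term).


All three coefficients share the factor 11; dividing through by 11 gives  (1 - x^2) y'' - x y' + 25 y = 0.
This matches the Chebyshev equation (1 - x^2) y'' - x y' + n^2 y = 0 (note the -x y' term, not -2x y') with n^2 = 25, so n = 5; the polynomial solution is T_5(x).
With y = sum_k a_k x^k, matching x^k gives (k+2)(k+1) a_{k+2} = (k^2 - n^2) a_k = (k - 5)(k + 5) a_k. The right side vanishes at k = 5, so the series with the parity of 5 terminates at degree 5.
Standard normalization: leading coefficient of T_n is 2^(n-1), so a_5 = 2^4 = 16. Work downward with a_k = (k+1)(k+2) a_{k+2} / ((k - 5)(k + 5)):
  a_3 = (4)(5)(16) / ((3 - 5)(3 + 5)) = 320/(-16) = -20
  a_1 = (2)(3)(-20) / ((1 - 5)(1 + 5)) = -120/(-24) = 5
Hence T_5(x) = 16 x^5 - 20 x^3 + 5 x.

T_5(x); series = 16 x^5 - 20 x^3 + 5 x


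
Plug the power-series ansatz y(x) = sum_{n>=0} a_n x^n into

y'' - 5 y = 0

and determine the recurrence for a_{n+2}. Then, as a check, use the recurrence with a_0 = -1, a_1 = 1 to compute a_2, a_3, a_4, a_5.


Substitute y = sum_n a_n x^n into y'' + (const) y = 0.
y''(x) = sum_{n>=0} (n+2)(n+1) a_{n+2} x^n.
The ODE becomes sum_n [(n+2)(n+1) a_{n+2} - 5 a_n] x^n = 0.
Setting each coefficient to zero gives the recurrence:
  (n+2)(n+1) a_{n+2} - 5 a_n = 0,
  a_{n+2} = 5 / ((n+1)(n+2)) a_n.

Check with a_0 = -1, a_1 = 1 (apply the recurrence for n = 0, 1, 2, 3): a_0 = -1, a_1 = 1, a_2 = -5/2, a_3 = 5/6, a_4 = -25/24, a_5 = 5/24.

a_{n+2} = 5/((n+1)(n+2)) * a_n; check: a_0 = -1, a_1 = 1, a_2 = -5/2, a_3 = 5/6, a_4 = -25/24, a_5 = 5/24


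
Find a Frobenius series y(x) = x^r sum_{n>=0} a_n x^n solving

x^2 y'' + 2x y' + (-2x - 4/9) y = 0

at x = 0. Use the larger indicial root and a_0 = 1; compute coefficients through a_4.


Write in Frobenius form y'' + (p(x)/x) y' + (q(x)/x^2) y = 0:
  p(x) = 2,  q(x) = -2x - 4/9.
Indicial equation: r(r-1) + (2) r + (-4/9) = 0 -> roots r_1 = 1/3, r_2 = -4/3.
Take r = r_1 = 1/3. Let y(x) = x^r sum_{n>=0} a_n x^n with a_0 = 1.
Substitute y = x^r sum a_n x^n and match x^{r+n}. The recurrence is
  D(n) a_n - 2 a_{n-1} = 0,  where D(n) = (r+n)(r+n-1) + (2)(r+n) + (-4/9).
  a_n = 2 / D(n) * a_{n-1}.
Since the indicial polynomial factors as (r - r_1)(r - r_2), D(n) = (r_1 + n - r_1)(r_1 + n - r_2) = n(n + 5/3).
Evaluating step by step (a_0 = 1):
  n = 1: D(1) = 1(1 + 5/3) = 8/3; numerator = 2(1) = 2; a_1 = (2)/(8/3) = 3/4
  n = 2: D(2) = 2(2 + 5/3) = 22/3; numerator = 2(3/4) = 3/2; a_2 = (3/2)/(22/3) = 9/44
  n = 3: D(3) = 3(3 + 5/3) = 14; numerator = 2(9/44) = 9/22; a_3 = (9/22)/(14) = 9/308
  n = 4: D(4) = 4(4 + 5/3) = 68/3; numerator = 2(9/308) = 9/154; a_4 = (9/154)/(68/3) = 27/10472

r = 1/3; a_0 = 1; a_1 = 3/4; a_2 = 9/44; a_3 = 9/308; a_4 = 27/10472


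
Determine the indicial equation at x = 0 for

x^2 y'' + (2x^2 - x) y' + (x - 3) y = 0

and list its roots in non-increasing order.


Divide by x^2 to reach normal form y'' + P_1(x) y' + P_2(x) y = 0 with P_1(x) = 2 - 1/x and P_2(x) = 1/x - 3/x^2.
x = 0 is a singular point because the y'-coefficient 2 - 1/x has a pole at x = 0 and the y-coefficient 1/x - 3/x^2 has a pole at x = 0.
It is a regular singular point because x P_1(x) = p(x) = 2x - 1 and x^2 P_2(x) = q(x) = x - 3 are polynomials, hence analytic at x = 0.
p(0) = -1,  q(0) = -3.
Indicial equation: r(r-1) + p(0) r + q(0) = 0, i.e. r^2 + (p(0) - 1) r + q(0) = 0, i.e. r^2 - 2 r - 3 = 0.
Discriminant: (-2)^2 - 4(-3) = 16, so r = (2 ± 4)/2.
Solving: r_1 = 3, r_2 = -1.

indicial: r^2 - 2 r - 3 = 0; roots r_1 = 3, r_2 = -1


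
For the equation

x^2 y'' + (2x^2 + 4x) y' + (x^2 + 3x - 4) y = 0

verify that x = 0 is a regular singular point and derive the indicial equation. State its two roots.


Divide by x^2 to reach normal form y'' + P_1(x) y' + P_2(x) y = 0 with P_1(x) = 2 + 4/x and P_2(x) = 1 + 3/x - 4/x^2.
x = 0 is a singular point because the y'-coefficient 2 + 4/x has a pole at x = 0 and the y-coefficient 1 + 3/x - 4/x^2 has a pole at x = 0.
It is a regular singular point because x P_1(x) = p(x) = 2x + 4 and x^2 P_2(x) = q(x) = x^2 + 3x - 4 are polynomials, hence analytic at x = 0.
p(0) = 4,  q(0) = -4.
Indicial equation: r(r-1) + p(0) r + q(0) = 0, i.e. r^2 + (p(0) - 1) r + q(0) = 0, i.e. r^2 + 3 r - 4 = 0.
Discriminant: (3)^2 - 4(-4) = 25, so r = (-3 ± 5)/2.
Solving: r_1 = 1, r_2 = -4.

indicial: r^2 + 3 r - 4 = 0; roots r_1 = 1, r_2 = -4


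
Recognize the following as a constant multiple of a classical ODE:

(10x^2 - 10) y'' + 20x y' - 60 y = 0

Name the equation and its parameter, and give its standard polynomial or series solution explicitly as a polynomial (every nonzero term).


All three coefficients share the factor -10; dividing through by -10 gives  (1 - x^2) y'' - 2x y' + 6 y = 0.
This matches the Legendre equation (1 - x^2) y'' - 2x y' + n(n+1) y = 0 (note the -2x y' term) with n(n+1) = 6, so n = 2; the polynomial solution is P_2(x).
With y = sum_k a_k x^k, matching x^k gives (k+2)(k+1) a_{k+2} = [k(k+1) - n(n+1)] a_k = (k - 2)(k + 3) a_k. The right side vanishes at k = 2, so the series with the parity of 2 terminates at degree 2.
Standard normalization (P_n(1) = 1): leading coefficient (2n)!/(2^n (n!)^2) = 24/(4*4) = 3/2, so a_2 = 3/2. Work downward with a_k = (k+1)(k+2) a_{k+2} / ((k - 2)(k + 3)):
  a_0 = (1)(2)(3/2) / ((0 - 2)(0 + 3)) = 3/(-6) = -1/2
Hence P_2(x) = 3 x^2/2 - 1/2.

P_2(x); series = 3 x^2/2 - 1/2


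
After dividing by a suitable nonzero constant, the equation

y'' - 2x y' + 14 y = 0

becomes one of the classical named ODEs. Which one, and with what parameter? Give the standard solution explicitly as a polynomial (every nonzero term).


The equation is already in a standard form:  y'' - 2x y' + 14 y = 0.
This matches the Hermite equation y'' - 2x y' + 2n y = 0 with 2n = 14, so n = 7; the polynomial solution is H_7(x).
With y = sum_k a_k x^k, matching x^k gives (k+2)(k+1) a_{k+2} = 2(k - n) a_k = 2(k - 7) a_k. The right side vanishes at k = 7, so the series with the parity of 7 terminates at degree 7.
Standard normalization: leading coefficient of H_n is 2^n, so a_7 = 2^7 = 128. Work downward with a_k = (k+1)(k+2) a_{k+2} / (2(k - n)):
  a_5 = (6)(7)(128) / (2(5 - 7)) = 5376/(-4) = -1344
  a_3 = (4)(5)(-1344) / (2(3 - 7)) = -26880/(-8) = 3360
  a_1 = (2)(3)(3360) / (2(1 - 7)) = 20160/(-12) = -1680
Hence H_7(x) = 128 x^7 - 1344 x^5 + 3360 x^3 - 1680 x.

H_7(x); series = 128 x^7 - 1344 x^5 + 3360 x^3 - 1680 x


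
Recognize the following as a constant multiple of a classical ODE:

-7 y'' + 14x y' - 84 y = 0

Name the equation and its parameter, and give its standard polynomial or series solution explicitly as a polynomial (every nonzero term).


All three coefficients share the factor -7; dividing through by -7 gives  y'' - 2x y' + 12 y = 0.
This matches the Hermite equation y'' - 2x y' + 2n y = 0 with 2n = 12, so n = 6; the polynomial solution is H_6(x).
With y = sum_k a_k x^k, matching x^k gives (k+2)(k+1) a_{k+2} = 2(k - n) a_k = 2(k - 6) a_k. The right side vanishes at k = 6, so the series with the parity of 6 terminates at degree 6.
Standard normalization: leading coefficient of H_n is 2^n, so a_6 = 2^6 = 64. Work downward with a_k = (k+1)(k+2) a_{k+2} / (2(k - n)):
  a_4 = (5)(6)(64) / (2(4 - 6)) = 1920/(-4) = -480
  a_2 = (3)(4)(-480) / (2(2 - 6)) = -5760/(-8) = 720
  a_0 = (1)(2)(720) / (2(0 - 6)) = 1440/(-12) = -120
Hence H_6(x) = 64 x^6 - 480 x^4 + 720 x^2 - 120.

H_6(x); series = 64 x^6 - 480 x^4 + 720 x^2 - 120


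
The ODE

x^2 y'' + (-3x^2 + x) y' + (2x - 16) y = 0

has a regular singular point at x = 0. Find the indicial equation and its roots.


Divide by x^2 to reach normal form y'' + P_1(x) y' + P_2(x) y = 0 with P_1(x) = -3 + 1/x and P_2(x) = 2/x - 16/x^2.
x = 0 is a singular point because the y'-coefficient -3 + 1/x has a pole at x = 0 and the y-coefficient 2/x - 16/x^2 has a pole at x = 0.
It is a regular singular point because x P_1(x) = p(x) = 1 - 3x and x^2 P_2(x) = q(x) = 2x - 16 are polynomials, hence analytic at x = 0.
p(0) = 1,  q(0) = -16.
Indicial equation: r(r-1) + p(0) r + q(0) = 0, i.e. r^2 + (p(0) - 1) r + q(0) = 0, i.e. r^2 - 16 = 0.
Discriminant: (0)^2 - 4(-16) = 64, so r = (0 ± 8)/2.
Solving: r_1 = 4, r_2 = -4.

indicial: r^2 - 16 = 0; roots r_1 = 4, r_2 = -4


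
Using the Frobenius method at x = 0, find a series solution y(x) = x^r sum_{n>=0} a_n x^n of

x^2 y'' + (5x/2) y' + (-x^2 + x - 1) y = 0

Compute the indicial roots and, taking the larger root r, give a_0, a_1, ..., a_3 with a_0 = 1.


Write in Frobenius form y'' + (p(x)/x) y' + (q(x)/x^2) y = 0:
  p(x) = 5/2,  q(x) = -x^2 + x - 1.
Indicial equation: r(r-1) + (5/2) r + (-1) = 0 -> roots r_1 = 1/2, r_2 = -2.
Take r = r_1 = 1/2. Let y(x) = x^r sum_{n>=0} a_n x^n with a_0 = 1.
Substitute y = x^r sum a_n x^n and match x^{r+n}. The recurrence is
  D(n) a_n + 1 a_{n-1} - 1 a_{n-2} = 0,  where D(n) = (r+n)(r+n-1) + (5/2)(r+n) + (-1).
  a_n = [-1 a_{n-1} + 1 a_{n-2}] / D(n).
Since the indicial polynomial factors as (r - r_1)(r - r_2), D(n) = (r_1 + n - r_1)(r_1 + n - r_2) = n(n + 5/2).
Evaluating step by step (a_0 = 1):
  n = 1: D(1) = 1(1 + 5/2) = 7/2; numerator = -1(1) = -1; a_1 = (-1)/(7/2) = -2/7
  n = 2: D(2) = 2(2 + 5/2) = 9; numerator = -1(-2/7) + 1(1) = 9/7; a_2 = (9/7)/(9) = 1/7
  n = 3: D(3) = 3(3 + 5/2) = 33/2; numerator = -1(1/7) + 1(-2/7) = -3/7; a_3 = (-3/7)/(33/2) = -2/77

r = 1/2; a_0 = 1; a_1 = -2/7; a_2 = 1/7; a_3 = -2/77


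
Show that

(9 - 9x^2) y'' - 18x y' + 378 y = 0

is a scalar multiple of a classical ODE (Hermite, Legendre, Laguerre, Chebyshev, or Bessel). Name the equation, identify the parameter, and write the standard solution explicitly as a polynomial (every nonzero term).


All three coefficients share the factor 9; dividing through by 9 gives  (1 - x^2) y'' - 2x y' + 42 y = 0.
This matches the Legendre equation (1 - x^2) y'' - 2x y' + n(n+1) y = 0 (note the -2x y' term) with n(n+1) = 42, so n = 6; the polynomial solution is P_6(x).
With y = sum_k a_k x^k, matching x^k gives (k+2)(k+1) a_{k+2} = [k(k+1) - n(n+1)] a_k = (k - 6)(k + 7) a_k. The right side vanishes at k = 6, so the series with the parity of 6 terminates at degree 6.
Standard normalization (P_n(1) = 1): leading coefficient (2n)!/(2^n (n!)^2) = 479001600/(64*518400) = 231/16, so a_6 = 231/16. Work downward with a_k = (k+1)(k+2) a_{k+2} / ((k - 6)(k + 7)):
  a_4 = (5)(6)(231/16) / ((4 - 6)(4 + 7)) = (3465/8)/(-22) = -315/16
  a_2 = (3)(4)(-315/16) / ((2 - 6)(2 + 7)) = (-945/4)/(-36) = 105/16
  a_0 = (1)(2)(105/16) / ((0 - 6)(0 + 7)) = (105/8)/(-42) = -5/16
Hence P_6(x) = 231 x^6/16 - 315 x^4/16 + 105 x^2/16 - 5/16.

P_6(x); series = 231 x^6/16 - 315 x^4/16 + 105 x^2/16 - 5/16
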